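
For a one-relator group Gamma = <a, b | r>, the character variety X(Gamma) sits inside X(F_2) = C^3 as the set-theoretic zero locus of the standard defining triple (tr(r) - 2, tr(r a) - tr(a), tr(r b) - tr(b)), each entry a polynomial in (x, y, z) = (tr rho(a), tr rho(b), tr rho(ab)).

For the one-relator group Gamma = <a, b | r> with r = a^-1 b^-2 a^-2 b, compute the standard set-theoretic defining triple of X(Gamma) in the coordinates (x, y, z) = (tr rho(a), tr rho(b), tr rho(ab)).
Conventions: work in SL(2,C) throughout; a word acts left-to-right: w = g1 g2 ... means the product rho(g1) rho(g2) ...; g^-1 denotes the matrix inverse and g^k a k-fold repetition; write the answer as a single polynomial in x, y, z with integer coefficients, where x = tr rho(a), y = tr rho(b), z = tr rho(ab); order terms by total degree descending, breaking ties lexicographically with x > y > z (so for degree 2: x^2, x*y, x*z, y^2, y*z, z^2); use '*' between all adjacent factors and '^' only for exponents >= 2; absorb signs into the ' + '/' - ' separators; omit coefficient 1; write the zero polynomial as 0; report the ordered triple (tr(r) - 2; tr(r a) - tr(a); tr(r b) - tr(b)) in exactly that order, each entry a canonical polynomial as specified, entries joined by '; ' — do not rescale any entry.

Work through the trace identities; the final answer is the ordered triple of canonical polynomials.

next, trace(a^-1 b) = trace(b) * trace(a) - trace(b a)  (eliminate a^-1) = x*y - z
next, trace(a^-1 b a^-1) = trace(a^-1 b) * trace(a) - trace(a^-1 b a)  (eliminate a^-1) = x^2*y - x*z - y
and trace(b^2) = trace(b) * trace(b) - trace(1)  (reduce the b square) = y^2 - 2
and trace(b^2 a) = trace(b) * trace(a b) - trace(a)  (reduce the b square) = y*z - x
trace(b a^-1 b) = trace(b^2) * trace(a) - trace(b^2 a)  (eliminate a^-1) = x*y^2 - y*z - x
next, trace(b a b a) = trace(b a) * trace(b a) - trace(1)  (split on b) = z^2 - 2
trace(b a^-1 b a) = trace(b a b) * trace(a) - trace(b a b a)  (eliminate a^-1) = x*y*z - x^2 - z^2 + 2
trace(a^-1 b a^-1 b) = trace(b a^-1 b) * trace(a) - trace(b a^-1 b a)  (eliminate a^-1) = x^2*y^2 - 2*x*y*z + z^2 - 2
and trace(b a^-1 b^-1 a^-1) = trace(a^-1 b a^-1) * trace(b) - trace(a^-1 b a^-1 b)  (eliminate b^-1) = x*y*z - y^2 - z^2 + 2
trace(b^-1 a^-2 b a^-1) = trace(b a^-1 b^-1 a^-1) * trace(a) - trace(b a^-1 b^-1)  (eliminate a^-1) = x^2*y*z - x*y^2 - x*z^2 + x
trace(a^-2 b a^-1) = trace(a^-1 b a^-1) * trace(a) - trace(a^-1 b)  (eliminate a^-1) = x^3*y - x^2*z - 2*x*y + z
trace(a^-1 b^-2 a^-2 b) = trace(b^-1 a^-2 b a^-1) * trace(b) - trace(b^-1 a^-2 b a^-1 b)  (eliminate b^-1) = x^2*y^2*z - x^3*y - x*y^3 - x*y*z^2 + x^2*z + 3*x*y - z
next, trace(a^-2) = trace(a^-1) * trace(a) - trace(1)   [inverse elimination on a] = x^2 - 2
and trace(b^-1 a^-2) = trace(a^-2) * trace(b) - trace(a^-2 b)   [inverse elimination on b] = x*z - y
and trace(a b^2 a) = trace(a) * trace(b^2 a) - trace(b^2) = x*y*z - x^2 - y^2 + 2
next, trace(a b^2 a b) = trace(b) * trace(a b a b) - trace(a b a) = y*z^2 - x*z - y
and trace(b^2 a b^-1 a) = trace(a b^2 a) * trace(b) - trace(a b^2 a b) = x*y^2*z - x^2*y - y^3 - y*z^2 + x*z + 3*y
and trace(b^-1 a^-1 b^2 a) = trace(b^2 a b^-1) * trace(a) - trace(b^2 a b^-1 a) = -x*y^2*z + x^2*y + y^3 + y*z^2 - 3*y
and trace(b^-1 a^-1 b^2 a^-1) = trace(b^-1 a^-1 b^2) * trace(a) - trace(b^-1 a^-1 b^2 a) = x*y^2*z - y^3 - y*z^2 - x*z + 3*y
trace(a^-1 b^2 a^-1) = trace(b^2 a^-1) * trace(a) - trace(b^2) = x^2*y^2 - x*y*z - x^2 - y^2 + 2
and trace(a^-1 b^2 a^-1 b^-2) = trace(b^-1 a^-1 b^2 a^-1) * trace(b) - trace(b^-1 a^-1 b^2 a^-1 b) = x*y^3*z - x^2*y^2 - y^4 - y^2*z^2 + x^2 + 4*y^2 - 2
trace(a^-1 b^-2 a^-2 b^2) = trace(a^-1 b^2 a^-1 b^-2) * trace(a) - trace(a^-1 b^2 a^-1 b^-2 a) = x^2*y^3*z - x^3*y^2 - x*y^4 - x*y^2*z^2 + x^3 + 4*x*y^2 - 3*x
assemble the triple (trace(r) - 2; trace(r a) - x; trace(r b) - y)

x^2*y^2*z - x^3*y - x*y^3 - x*y*z^2 + x^2*z + 3*x*y - z - 2; x*z - x - y; x^2*y^3*z - x^3*y^2 - x*y^4 - x*y^2*z^2 + x^3 + 4*x*y^2 - 3*x - y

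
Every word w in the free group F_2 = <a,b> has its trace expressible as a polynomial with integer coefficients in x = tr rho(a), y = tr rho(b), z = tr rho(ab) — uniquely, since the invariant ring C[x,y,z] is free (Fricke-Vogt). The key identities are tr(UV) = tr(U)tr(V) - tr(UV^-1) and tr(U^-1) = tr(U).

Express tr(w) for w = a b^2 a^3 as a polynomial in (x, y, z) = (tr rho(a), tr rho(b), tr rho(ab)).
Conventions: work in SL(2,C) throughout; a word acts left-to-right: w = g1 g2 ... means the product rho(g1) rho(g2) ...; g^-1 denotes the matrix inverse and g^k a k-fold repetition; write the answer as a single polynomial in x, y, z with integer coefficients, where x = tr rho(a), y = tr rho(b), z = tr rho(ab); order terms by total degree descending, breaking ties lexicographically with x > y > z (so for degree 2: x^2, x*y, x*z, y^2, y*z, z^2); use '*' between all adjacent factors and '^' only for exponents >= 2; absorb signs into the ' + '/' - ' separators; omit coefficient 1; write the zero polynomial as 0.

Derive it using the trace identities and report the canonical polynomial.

x^3*y*z - x^4 - x^2*y^2 - 2*x*y*z + 4*x^2 + y^2 - 2

tr(a b a) = tr(a)*tr(b a) - tr(b) = x*z - y
tr(a^3 b) = tr(a)*tr(a b a) - tr(a b) = x^2*z - x*y - z
tr(a^2) = tr(a)*tr(a) - tr(1) = x^2 - 2
tr(a^3) = tr(a)*tr(a^2) - tr(a) = x^3 - 3*x
tr(a b^2 a^2) = tr(b)*tr(a^3 b) - tr(a^3) = x^2*y*z - x^3 - x*y^2 - y*z + 3*x
tr(b^2 a) = tr(b)*tr(a b) - tr(a) = y*z - x
tr(b^2) = tr(b)*tr(b) - tr(1) = y^2 - 2
tr(a b^2 a) = tr(a)*tr(b^2 a) - tr(b^2) = x*y*z - x^2 - y^2 + 2
tr(a b^2 a^3) = tr(a)*tr(a b^2 a^2) - tr(a b^2 a) = x^3*y*z - x^4 - x^2*y^2 - 2*x*y*z + 4*x^2 + y^2 - 2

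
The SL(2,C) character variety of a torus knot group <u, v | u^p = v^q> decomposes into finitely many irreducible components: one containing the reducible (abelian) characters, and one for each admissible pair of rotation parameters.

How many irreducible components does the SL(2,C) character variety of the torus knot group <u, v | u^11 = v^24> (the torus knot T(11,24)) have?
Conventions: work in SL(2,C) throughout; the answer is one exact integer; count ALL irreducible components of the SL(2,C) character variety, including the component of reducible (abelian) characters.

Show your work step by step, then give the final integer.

116

Gamma = < u, v | u^11 = v^24 > (torus knot T(11,24)); the central element u^11 = v^24 acts as +I or -I in any irreducible SL(2,C) representation.
This locks tr(u) to 2*cos(pi*alpha/11), alpha in 1..10, and tr(v) to 2*cos(pi*beta/24), beta in 1..23, on each component of irreducible characters.
The two central values (-1)^alpha I and (-1)^beta I must be the same matrix, so alpha and beta share a parity.
count pairs: odd alpha (5 choices) x odd beta (12), plus even alpha (5) x even beta (11): 5*12 + 5*11 = 115.
That is 115 components of irreducible characters, and with the reducible (abelian) component the total is 116.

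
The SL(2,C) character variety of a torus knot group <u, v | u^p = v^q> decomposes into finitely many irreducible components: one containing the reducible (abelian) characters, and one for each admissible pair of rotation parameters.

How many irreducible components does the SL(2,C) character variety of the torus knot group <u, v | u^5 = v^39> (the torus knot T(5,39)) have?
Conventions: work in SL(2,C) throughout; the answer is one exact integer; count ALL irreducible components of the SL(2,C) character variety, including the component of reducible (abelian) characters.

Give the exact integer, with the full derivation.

For T(5,39): irreducibility forces the central element u^5 = v^39 to one of +I, -I.
On an irreducible component, tr(u) is locked at 2*cos(pi*alpha/5) for some alpha in 1..4, and tr(v) at 2*cos(pi*beta/39) for some beta in 1..38.
Consistency of u^5 = (-1)^alpha I with v^39 = (-1)^beta I forces alpha = beta (mod 2).
Enumerate parity-matched pairs: 2*19 odd-odd plus 2*19 even-even gives 76.
Total: 76 irreducible-character components + 1 reducible (abelian) component = 77.

77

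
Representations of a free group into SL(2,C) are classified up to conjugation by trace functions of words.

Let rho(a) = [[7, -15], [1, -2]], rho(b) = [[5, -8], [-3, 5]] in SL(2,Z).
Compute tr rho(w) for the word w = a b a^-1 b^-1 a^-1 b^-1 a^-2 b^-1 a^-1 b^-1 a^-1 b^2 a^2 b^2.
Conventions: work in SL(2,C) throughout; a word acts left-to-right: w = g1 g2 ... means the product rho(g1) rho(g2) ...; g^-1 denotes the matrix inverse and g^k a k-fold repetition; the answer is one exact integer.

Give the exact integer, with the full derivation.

-1840662973145338

rho(a) = [[7, -15], [1, -2]]
... * rho(b) = [[5, -8], [-3, 5]]  ->  [[80, -131], [11, -18]]
... * rho(a^-1) = [[-2, 15], [-1, 7]]  ->  [[-29, 283], [-4, 39]]
... * rho(b^-1) = [[5, 8], [3, 5]]  ->  [[704, 1183], [97, 163]]
... * rho(a^-1) = [[-2, 15], [-1, 7]]  ->  [[-2591, 18841], [-357, 2596]]
... * rho(b^-1) = [[5, 8], [3, 5]]  ->  [[43568, 73477], [6003, 10124]]
... * rho(a^-1) = [[-2, 15], [-1, 7]]  ->  [[-160613, 1167859], [-22130, 160913]]
... * rho(a^-1) = [[-2, 15], [-1, 7]]  ->  [[-846633, 5765818], [-116653, 794441]]
... * rho(b^-1) = [[5, 8], [3, 5]]  ->  [[13064289, 22056026], [1800058, 3038981]]
... * rho(a^-1) = [[-2, 15], [-1, 7]]  ->  [[-48184604, 350356517], [-6639097, 48273737]]
... * rho(b^-1) = [[5, 8], [3, 5]]  ->  [[810146531, 1366305753], [111625726, 188255909]]
... * rho(a^-1) = [[-2, 15], [-1, 7]]  ->  [[-2986598815, 21716338236], [-411507361, 2992177253]]
... * rho(b) = [[5, -8], [-3, 5]]  ->  [[-80082008783, 132474481700], [-11034068564, 18252945153]]
... * rho(b) = [[5, -8], [-3, 5]]  ->  [[-797833489015, 1303028478764], [-109929178279, 179537274277]]
... * rho(a) = [[7, -15], [1, -2]]  ->  [[-4281805944341, 9361445377697], [-589966973676, 1289863125631]]
... * rho(a) = [[7, -15], [1, -2]]  ->  [[-20611196232690, 45504198409721], [-2839905690101, 6269778353878]]
... * rho(b) = [[5, -8], [-3, 5]]  ->  [[-239568576392613, 392410561910125], [-33008863512139, 54068137290198]]
... * rho(b) = [[5, -8], [-3, 5]]  ->  [[-2375074567693440, 3878601420691529], [-327248729431289, 534411594548102]]
tr = -2375074567693440 + 534411594548102 = -1840662973145338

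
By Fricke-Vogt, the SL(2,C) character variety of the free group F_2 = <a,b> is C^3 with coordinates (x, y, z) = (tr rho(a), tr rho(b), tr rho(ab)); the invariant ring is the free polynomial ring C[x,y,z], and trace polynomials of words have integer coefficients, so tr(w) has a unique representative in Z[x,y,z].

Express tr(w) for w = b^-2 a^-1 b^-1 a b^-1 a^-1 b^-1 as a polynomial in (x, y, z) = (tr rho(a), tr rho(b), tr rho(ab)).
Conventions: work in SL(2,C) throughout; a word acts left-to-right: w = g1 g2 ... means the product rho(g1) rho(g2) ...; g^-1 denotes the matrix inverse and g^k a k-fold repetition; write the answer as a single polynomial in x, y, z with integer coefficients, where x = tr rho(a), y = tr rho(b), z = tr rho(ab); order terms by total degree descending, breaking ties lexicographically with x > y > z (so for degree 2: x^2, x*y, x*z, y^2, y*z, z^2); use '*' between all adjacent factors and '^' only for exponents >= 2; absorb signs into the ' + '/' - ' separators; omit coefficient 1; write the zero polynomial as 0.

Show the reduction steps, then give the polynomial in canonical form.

trace(b^-1) = trace(b) = y
trace(b^-2) = trace(b^-1)*trace(b) - trace(1) = y^2 - 2
trace(b^-3) = trace(b^-2)*trace(b) - trace(b^-1) = y^3 - 3*y
reduce: trace(b^-1 a) = trace(a)*trace(b) - trace(a b) = x*y - z
trace(a b^-2) = trace(b^-1 a)*trace(b) - trace(b^-1 a b) = x*y^2 - y*z - x
so trace(a b a) = trace(a)*trace(b a) - trace(b) = x*z - y
so trace(a b a b) = trace(a b)*trace(a b) - trace(1) = z^2 - 2
trace(b^-1 a b a) = trace(a b a)*trace(b) - trace(a b a b) = x*y*z - y^2 - z^2 + 2
trace(b^-1 a b a b^-1) = trace(b^-1 a b a)*trace(b) - trace(b^-1 a b a b) = x*y^2*z - y^3 - y*z^2 - x*z + 3*y
reduce: trace(b a b^-3 a) = trace(b^-1 a b a b^-1)*trace(b) - trace(b^-1 a b a) = x*y^3*z - y^4 - y^2*z^2 - 2*x*y*z + 4*y^2 + z^2 - 2
trace(a b^-3 a^-1 b) = trace(b a b^-3)*trace(a) - trace(b a b^-3 a) = -x*y^3*z + x^2*y^2 + y^4 + y^2*z^2 + x*y*z - x^2 - 4*y^2 - z^2 + 2
so trace(b^-2 a^-1 b^-1 a b^-1) = trace(a b^-3 a^-1)*trace(b) - trace(a b^-3 a^-1 b) = x*y^3*z - x^2*y^2 - y^2*z^2 - x*y*z + x^2 + y^2 + z^2 - 2
trace(a^-1 b^-1 a b) = trace(b^-1 a b)*trace(a) - trace(b^-1 a b a) = -x*y*z + x^2 + y^2 + z^2 - 2
trace(a^-1 b^-1 a b^-1) = trace(a^-1 b^-1 a)*trace(b) - trace(a^-1 b^-1 a b) = x*y*z - x^2 - z^2 + 2
so trace(b^-2 a^-1 b^-1 a) = trace(a^-1 b^-1 a b^-1)*trace(b) - trace(a^-1 b^-1 a) = x*y^2*z - x^2*y - y*z^2 + y
trace(b^-3 a^-1 b^-1 a b^-1) = trace(b^-2 a^-1 b^-1 a b^-1)*trace(b) - trace(b^-2 a^-1 b^-1 a) = x*y^4*z - x^2*y^3 - y^3*z^2 - 2*x*y^2*z + 2*x^2*y + y^3 + 2*y*z^2 - 3*y
reduce: trace(a^2) = trace(a)*trace(a) - trace(1) = x^2 - 2
so trace(a^2 b^-1) = trace(a^2)*trace(b) - trace(a^2 b) = x^2*y - x*z - y
trace(a^2 b^-2) = trace(a^2 b^-1)*trace(b) - trace(a^2) = x^2*y^2 - x*y*z - x^2 - y^2 + 2
trace(a b^-3 a) = trace(a^2 b^-2)*trace(b) - trace(a^2 b^-1) = x^2*y^3 - x*y^2*z - 2*x^2*y - y^3 + x*z + 3*y
trace(b^-1 a b^-1 a b^-2) = trace(a b^-3 a)*trace(b) - trace(a b^-3 a b) = x^2*y^4 - 2*x*y^3*z - 2*x^2*y^2 + y^2*z^2 + 3*x*y*z - y^2 - z^2 + 2
trace(b^-1 a b^-1 a) = trace(a b^-1 a)*trace(b) - trace(a b^-1 a b) = x^2*y^2 - 2*x*y*z + z^2 - 2
so trace(b^-1 a b^-1 a b^-1) = trace(b^-1 a b^-1 a)*trace(b) - trace(b^-1 a b^-1 a b) = x^2*y^3 - 2*x*y^2*z - x^2*y + y*z^2 + x*z - y
trace(b^-1 a b^-1 a b^-3) = trace(b^-1 a b^-1 a b^-2)*trace(b) - trace(b^-1 a b^-1 a b^-1) = x^2*y^5 - 2*x*y^4*z - 3*x^2*y^3 + y^3*z^2 + 5*x*y^2*z + x^2*y - y^3 - 2*y*z^2 - x*z + 3*y
reduce: trace(a^3) = trace(a)*trace(a^2) - trace(a) = x^3 - 3*x
so trace(a^3 b) = trace(a)*trace(b a^2) - trace(b a) = x^2*z - x*y - z
trace(a b^-1 a^2) = trace(a^3)*trace(b) - trace(a^3 b) = x^3*y - x^2*z - 2*x*y + z
reduce: trace(b a b) = trace(b)*trace(a b) - trace(a) = y*z - x
trace(a^2 b a b) = trace(a)*trace(b a b a) - trace(b a b) = x*z^2 - y*z - x
reduce: trace(a b^-1 a^2 b) = trace(a^2 b a)*trace(b) - trace(a^2 b a b) = x^2*y*z - x*y^2 - x*z^2 + x
trace(a b^-1 a b^-1 a) = trace(a b^-1 a^2)*trace(b) - trace(a b^-1 a^2 b) = x^3*y^2 - 2*x^2*y*z - x*y^2 + x*z^2 + y*z - x
reduce: trace(a b a b a b) = trace(b a b a)*trace(b a) - trace(a b) = z^3 - 3*z
reduce: trace(a b a b^-1 a b) = trace(a b a b a)*trace(b) - trace(a b a b a b) = x*y*z^2 - y^2*z - z^3 - x*y + 3*z
reduce: trace(a b^-1 a b^-1 a b) = trace(a b a b^-1 a)*trace(b) - trace(a b a b^-1 a b) = x^2*y^2*z - x*y^3 - 2*x*y*z^2 + y^2*z + z^3 + 2*x*y - 3*z
trace(a b^-1 a b^-1 a b^-1) = trace(a b^-1 a b^-1 a)*trace(b) - trace(a b^-1 a b^-1 a b) = x^3*y^3 - 3*x^2*y^2*z + 3*x*y*z^2 - z^3 - 3*x*y + 3*z
so trace(b^-1 a b^-1 a b^-1 a b^-1) = trace(a b^-1 a b^-1 a b^-1)*trace(b) - trace(a b^-1 a b^-1 a) = x^3*y^4 - 3*x^2*y^3*z - x^3*y^2 + 3*x*y^2*z^2 + 2*x^2*y*z - y*z^3 - 2*x*y^2 - x*z^2 + 2*y*z + x
so trace(b^-1 a b^-1 a b^-3 a) = trace(b^-1 a b^-1 a b^-1 a b^-1)*trace(b) - trace(b^-1 a b^-1 a b^-1 a) = x^3*y^5 - 3*x^2*y^4*z - 2*x^3*y^3 + 3*x*y^3*z^2 + 5*x^2*y^2*z - y^2*z^3 - 2*x*y^3 - 4*x*y*z^2 + 2*y^2*z + z^3 + 4*x*y - 3*z
trace(b^-3 a^-1 b^-1 a b^-1 a) = trace(b^-1 a b^-1 a b^-3)*trace(a) - trace(b^-1 a b^-1 a b^-3 a) = x^2*y^4*z - x^3*y^3 - 2*x*y^3*z^2 + y^2*z^3 + x^3*y + x*y^3 + 2*x*y*z^2 - x^2*z - 2*y^2*z - z^3 - x*y + 3*z
trace(b^-2 a^-1 b^-1 a b^-1 a^-1 b^-1) = trace(b^-3 a^-1 b^-1 a b^-1)*trace(a) - trace(b^-3 a^-1 b^-1 a b^-1 a) = x*y^3*z^2 - 2*x^2*y^2*z - y^2*z^3 + x^3*y + x^2*z + 2*y^2*z + z^3 - 2*x*y - 3*z

x*y^3*z^2 - 2*x^2*y^2*z - y^2*z^3 + x^3*y + x^2*z + 2*y^2*z + z^3 - 2*x*y - 3*z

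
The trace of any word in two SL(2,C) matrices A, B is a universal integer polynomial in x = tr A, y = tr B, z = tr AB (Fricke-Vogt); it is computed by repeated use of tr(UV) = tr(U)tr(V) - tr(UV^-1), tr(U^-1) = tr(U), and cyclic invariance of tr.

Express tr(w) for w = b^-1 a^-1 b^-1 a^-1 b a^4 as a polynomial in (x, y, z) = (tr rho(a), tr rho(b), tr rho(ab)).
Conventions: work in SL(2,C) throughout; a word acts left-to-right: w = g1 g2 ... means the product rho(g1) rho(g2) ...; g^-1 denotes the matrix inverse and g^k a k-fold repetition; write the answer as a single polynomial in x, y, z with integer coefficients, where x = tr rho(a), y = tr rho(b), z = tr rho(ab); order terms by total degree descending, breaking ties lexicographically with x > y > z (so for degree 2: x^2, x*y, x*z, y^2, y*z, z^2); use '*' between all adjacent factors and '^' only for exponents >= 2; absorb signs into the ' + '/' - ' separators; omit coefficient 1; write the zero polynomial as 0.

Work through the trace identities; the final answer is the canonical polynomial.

so tr(a^2) = tr(a)*tr(a) - tr(1)   [square of a] = x^2 - 2
so tr(a^3) = tr(a)*tr(a^2) - tr(a)   [square of a] = x^3 - 3*x
reduce: tr(a^4) = tr(a)*tr(a^3) - tr(a^2)   [square of a] = x^4 - 4*x^2 + 2
so tr(a b a) = tr(a)*tr(b a) - tr(b)   [square of a] = x*z - y
reduce: tr(a^2 b a) = tr(a)*tr(a b a) - tr(a b)   [square of a] = x^2*z - x*y - z
tr(b a^4) = tr(a)*tr(a^2 b a) - tr(a^2 b)   [square of a] = x^3*z - x^2*y - 2*x*z + y
reduce: tr(a b a^4) = tr(a)*tr(b a^4) - tr(b a^3)   [square of a] = x^4*z - x^3*y - 3*x^2*z + 2*x*y + z
tr(b a b a) = tr(a b)*tr(a b) - tr(1)   [split at a repeated a] = z^2 - 2
reduce: tr(b a b) = tr(b)*tr(a b) - tr(a)   [square of b] = y*z - x
tr(b a b a^2) = tr(a)*tr(b a b a) - tr(b a b)   [square of a] = x*z^2 - y*z - x
tr(a^2 b a b a) = tr(a)*tr(b a b a^2) - tr(b a b a)   [square of a] = x^2*z^2 - x*y*z - x^2 - z^2 + 2
tr(a b a^4 b) = tr(a)*tr(a^2 b a b a) - tr(a^2 b a b)   [square of a] = x^3*z^2 - x^2*y*z - x^3 - 2*x*z^2 + y*z + 3*x
tr(b a^4 b^-1 a) = tr(a b a^4)*tr(b) - tr(a b a^4 b)   [inverse elimination on b] = x^4*y*z - x^3*y^2 - x^3*z^2 - 2*x^2*y*z + x^3 + 2*x*y^2 + 2*x*z^2 - 3*x
tr(a^-1 b a^4 b^-1) = tr(b a^4 b^-1)*tr(a) - tr(b a^4 b^-1 a)   [inverse elimination on a] = -x^4*y*z + x^5 + x^3*y^2 + x^3*z^2 + 2*x^2*y*z - 5*x^3 - 2*x*y^2 - 2*x*z^2 + 5*x
reduce: tr(b^-1 a^-1 b a^4 b^-1) = tr(a^-1 b a^4 b^-1)*tr(b) - tr(a^-1 b a^4)   [inverse elimination on b] = -x^4*y^2*z + x^5*y + x^3*y^3 + x^3*y*z^2 + 2*x^2*y^2*z - 5*x^3*y - 2*x*y^3 - 2*x*y*z^2 - x^2*z + 6*x*y + z
tr(a^5) = tr(a)*tr(a^4) - tr(a^3)   [square of a] = x^5 - 5*x^3 + 5*x
tr(a^4 b^-1 a) = tr(a^5)*tr(b) - tr(a^5 b)   [inverse elimination on b] = x^5*y - x^4*z - 4*x^3*y + 3*x^2*z + 3*x*y - z
reduce: tr(a b a^5) = tr(a)*tr(b a^5) - tr(b a^4)   [square of a] = x^5*z - x^4*y - 4*x^3*z + 3*x^2*y + 3*x*z - y
reduce: tr(a b a^5 b) = tr(a)*tr(a^2 b a b a^2) - tr(a^2 b a b a)   [square of a] = x^4*z^2 - x^3*y*z - x^4 - 3*x^2*z^2 + 2*x*y*z + 4*x^2 + z^2 - 2
tr(a b^-1 a b a^4) = tr(a b a^5)*tr(b) - tr(a b a^5 b)   [inverse elimination on b] = x^5*y*z - x^4*y^2 - x^4*z^2 - 3*x^3*y*z + x^4 + 3*x^2*y^2 + 3*x^2*z^2 + x*y*z - 4*x^2 - y^2 - z^2 + 2
tr(b a^2 b) = tr(b)*tr(a^2 b) - tr(a^2)   [square of b] = x*y*z - x^2 - y^2 + 2
tr(b a^2 b a^2) = tr(a)*tr(b a^2 b a) - tr(b a^2 b)   [square of a] = x^2*z^2 - 2*x*y*z + y^2 - 2
tr(a^2 b a^2 b a) = tr(a)*tr(b a^2 b a^2) - tr(b a^2 b a)   [square of a] = x^3*z^2 - 2*x^2*y*z + x*y^2 - x*z^2 + y*z - x
so tr(a b a^4 b a) = tr(a)*tr(a^2 b a^2 b a) - tr(a^2 b a^2 b)   [square of a] = x^4*z^2 - 2*x^3*y*z + x^2*y^2 - 2*x^2*z^2 + 3*x*y*z - x^2 - y^2 + 2
so tr(b a b a b a) = tr(b a)*tr(b a b a) - tr(b^-1 a^-1)   [split at a repeated b] = z^3 - 3*z
tr(b a b a b) = tr(b)*tr(a b a b) - tr(a b a)   [square of b] = y*z^2 - x*z - y
tr(b a b a b a^2) = tr(a)*tr(b a b a b a) - tr(b a b a b)   [square of a] = x*z^3 - y*z^2 - 2*x*z + y
so tr(b a b a b a^3) = tr(a)*tr(b a b a b a^2) - tr(b a b a b a)   [square of a] = x^2*z^3 - x*y*z^2 - 2*x^2*z - z^3 + x*y + 3*z
tr(a b a^4 b a b) = tr(a)*tr(b a b a b a^3) - tr(b a b a b a^2)   [square of a] = x^3*z^3 - x^2*y*z^2 - 2*x^3*z - 2*x*z^3 + x^2*y + y*z^2 + 5*x*z - y
tr(a b^-1 a b a^4 b) = tr(a b a^4 b a)*tr(b) - tr(a b a^4 b a b)   [inverse elimination on b] = x^4*y*z^2 - 2*x^3*y^2*z - x^3*z^3 + x^2*y^3 - x^2*y*z^2 + 2*x^3*z + 3*x*y^2*z + 2*x*z^3 - 2*x^2*y - y^3 - y*z^2 - 5*x*z + 3*y
so tr(b a^4 b^-1 a b^-1 a) = tr(a b^-1 a b a^4)*tr(b) - tr(a b^-1 a b a^4 b)   [inverse elimination on b] = x^5*y^2*z - x^4*y^3 - 2*x^4*y*z^2 - x^3*y^2*z + x^3*z^3 + x^4*y + 2*x^2*y^3 + 4*x^2*y*z^2 - 2*x^3*z - 2*x*y^2*z - 2*x*z^3 - 2*x^2*y + 5*x*z - y
tr(b^-1 a^-1 b a^4 b^-1 a) = tr(b a^4 b^-1 a b^-1)*tr(a) - tr(b a^4 b^-1 a b^-1 a)   [inverse elimination on a] = -x^5*y^2*z + x^6*y + x^4*y^3 + 2*x^4*y*z^2 - x^5*z + x^3*y^2*z - x^3*z^3 - 5*x^4*y - 2*x^2*y^3 - 4*x^2*y*z^2 + 5*x^3*z + 2*x*y^2*z + 2*x*z^3 + 5*x^2*y - 6*x*z + y
tr(b^-1 a^-1 b^-1 a^-1 b a^4) = tr(b^-1 a^-1 b a^4 b^-1)*tr(a) - tr(b^-1 a^-1 b a^4 b^-1 a)   [inverse elimination on a] = -x^4*y*z^2 + x^5*z + x^3*y^2*z + x^3*z^3 + 2*x^2*y*z^2 - 6*x^3*z - 2*x*y^2*z - 2*x*z^3 + x^2*y + 7*x*z - y

-x^4*y*z^2 + x^5*z + x^3*y^2*z + x^3*z^3 + 2*x^2*y*z^2 - 6*x^3*z - 2*x*y^2*z - 2*x*z^3 + x^2*y + 7*x*z - y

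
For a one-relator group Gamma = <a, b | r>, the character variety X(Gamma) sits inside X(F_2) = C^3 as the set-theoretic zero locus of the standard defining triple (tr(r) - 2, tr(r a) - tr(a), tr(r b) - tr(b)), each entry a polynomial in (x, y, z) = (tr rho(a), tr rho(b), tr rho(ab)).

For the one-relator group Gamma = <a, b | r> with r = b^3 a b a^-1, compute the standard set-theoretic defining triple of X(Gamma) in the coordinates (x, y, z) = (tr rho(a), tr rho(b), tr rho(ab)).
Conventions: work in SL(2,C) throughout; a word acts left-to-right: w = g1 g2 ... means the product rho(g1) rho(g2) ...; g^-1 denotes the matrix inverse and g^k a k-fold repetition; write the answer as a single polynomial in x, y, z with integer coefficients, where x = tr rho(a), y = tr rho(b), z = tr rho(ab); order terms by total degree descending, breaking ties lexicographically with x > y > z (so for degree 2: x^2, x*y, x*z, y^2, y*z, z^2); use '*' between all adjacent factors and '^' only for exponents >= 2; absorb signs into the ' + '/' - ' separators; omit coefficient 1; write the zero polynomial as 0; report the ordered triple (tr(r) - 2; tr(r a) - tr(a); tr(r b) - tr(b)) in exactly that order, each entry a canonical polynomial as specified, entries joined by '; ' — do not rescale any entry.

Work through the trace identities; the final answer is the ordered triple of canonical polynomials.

trace(a b^2) = trace(b)*trace(a b) - trace(a)   [square of b] = y*z - x
apply: trace(b a b^2) = trace(b)*trace(a b^2) - trace(a b)   [square of b] = y^2*z - x*y - z
use: trace(b^3 a b) = trace(b)*trace(b a b^2) - trace(b a b)   [square of b] = y^3*z - x*y^2 - 2*y*z + x
trace(a b a b) = trace(b a)*trace(b a) - trace(1)   [split at a repeated b] = z^2 - 2
use: trace(a b a) = trace(a)*trace(b a) - trace(b)   [square of a] = x*z - y
trace(a b a b^2) = trace(b)*trace(a b a b) - trace(a b a)   [square of b] = y*z^2 - x*z - y
apply: trace(b^3 a b a) = trace(b)*trace(a b a b^2) - trace(a b a b)   [square of b] = y^2*z^2 - x*y*z - y^2 - z^2 + 2
trace(b^3 a b a^-1) = trace(b^3 a b)*trace(a) - trace(b^3 a b a)   [inverse elimination on a] = x*y^3*z - x^2*y^2 - y^2*z^2 - x*y*z + x^2 + y^2 + z^2 - 2
use: trace(b^4 a b) = trace(b)*trace(a b^4) - trace(a b^3)  (reduce the b square) = y^4*z - x*y^3 - 3*y^2*z + 2*x*y + z
apply: trace(b^4 a b a) = trace(b)*trace(a b a b^3) - trace(a b a b^2)  (reduce the b square) = y^3*z^2 - x*y^2*z - y^3 - 2*y*z^2 + x*z + 3*y
use: trace(b^3 a b a^-1 b) = trace(b^4 a b)*trace(a) - trace(b^4 a b a)  (eliminate a^-1) = x*y^4*z - x^2*y^3 - y^3*z^2 - 2*x*y^2*z + 2*x^2*y + y^3 + 2*y*z^2 - 3*y
assemble the triple (trace(r) - 2; trace(r a) - x; trace(r b) - y)

x*y^3*z - x^2*y^2 - y^2*z^2 - x*y*z + x^2 + y^2 + z^2 - 4; y^3*z - x*y^2 - 2*y*z; x*y^4*z - x^2*y^3 - y^3*z^2 - 2*x*y^2*z + 2*x^2*y + y^3 + 2*y*z^2 - 4*y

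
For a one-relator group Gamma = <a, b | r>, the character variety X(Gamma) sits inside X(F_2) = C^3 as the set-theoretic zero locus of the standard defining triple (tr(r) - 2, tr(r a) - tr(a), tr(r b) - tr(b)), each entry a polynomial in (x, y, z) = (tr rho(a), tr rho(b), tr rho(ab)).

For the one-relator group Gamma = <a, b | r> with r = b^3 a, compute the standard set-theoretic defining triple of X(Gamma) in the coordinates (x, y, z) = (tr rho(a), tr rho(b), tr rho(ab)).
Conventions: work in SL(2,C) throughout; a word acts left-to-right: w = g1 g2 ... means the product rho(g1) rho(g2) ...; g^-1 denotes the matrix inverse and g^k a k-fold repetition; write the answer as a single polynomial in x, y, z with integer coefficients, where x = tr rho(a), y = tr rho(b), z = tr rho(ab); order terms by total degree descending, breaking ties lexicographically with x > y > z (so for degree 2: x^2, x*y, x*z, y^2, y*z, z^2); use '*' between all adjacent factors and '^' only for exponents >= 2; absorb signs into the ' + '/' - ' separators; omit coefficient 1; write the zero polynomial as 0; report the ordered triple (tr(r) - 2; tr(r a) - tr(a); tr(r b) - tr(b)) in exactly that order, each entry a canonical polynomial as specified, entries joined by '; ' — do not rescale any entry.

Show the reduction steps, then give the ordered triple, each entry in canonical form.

apply: trace(a b^2) = trace(b) * trace(a b) - trace(a)  (reduce the b square) = y*z - x
use: trace(b^3 a) = trace(b) * trace(a b^2) - trace(a b)  (reduce the b square) = y^2*z - x*y - z
apply: trace(b^2) = trace(b) * trace(b) - trace(1) = y^2 - 2
trace(b^3) = trace(b) * trace(b^2) - trace(b) = y^3 - 3*y
apply: trace(b^3 a^2) = trace(a) * trace(b^3 a) - trace(b^3) = x*y^2*z - x^2*y - y^3 - x*z + 3*y
use: trace(b^3 a b) = trace(b) * trace(a b^3) - trace(a b^2) = y^3*z - x*y^2 - 2*y*z + x
assemble the triple (trace(r) - 2; trace(r a) - x; trace(r b) - y)

y^2*z - x*y - z - 2; x*y^2*z - x^2*y - y^3 - x*z - x + 3*y; y^3*z - x*y^2 - 2*y*z + x - y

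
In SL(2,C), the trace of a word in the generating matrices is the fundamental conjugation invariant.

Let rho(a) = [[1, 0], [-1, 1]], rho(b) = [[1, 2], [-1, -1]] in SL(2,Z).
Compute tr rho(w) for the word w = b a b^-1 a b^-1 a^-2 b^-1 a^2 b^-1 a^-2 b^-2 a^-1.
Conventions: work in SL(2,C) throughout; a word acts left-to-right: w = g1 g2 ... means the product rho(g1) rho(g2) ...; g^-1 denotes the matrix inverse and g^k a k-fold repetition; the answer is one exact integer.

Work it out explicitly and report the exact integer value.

406

rho(b) = [[1, 2], [-1, -1]]
... * rho(a) = [[1, 0], [-1, 1]]  ->  [[-1, 2], [0, -1]]
... * rho(b^-1) = [[-1, -2], [1, 1]]  ->  [[3, 4], [-1, -1]]
... * rho(a) = [[1, 0], [-1, 1]]  ->  [[-1, 4], [0, -1]]
... * rho(b^-1) = [[-1, -2], [1, 1]]  ->  [[5, 6], [-1, -1]]
... * rho(a^-1) = [[1, 0], [1, 1]]  ->  [[11, 6], [-2, -1]]
... * rho(a^-1) = [[1, 0], [1, 1]]  ->  [[17, 6], [-3, -1]]
... * rho(b^-1) = [[-1, -2], [1, 1]]  ->  [[-11, -28], [2, 5]]
... * rho(a) = [[1, 0], [-1, 1]]  ->  [[17, -28], [-3, 5]]
... * rho(a) = [[1, 0], [-1, 1]]  ->  [[45, -28], [-8, 5]]
... * rho(b^-1) = [[-1, -2], [1, 1]]  ->  [[-73, -118], [13, 21]]
... * rho(a^-1) = [[1, 0], [1, 1]]  ->  [[-191, -118], [34, 21]]
... * rho(a^-1) = [[1, 0], [1, 1]]  ->  [[-309, -118], [55, 21]]
... * rho(b^-1) = [[-1, -2], [1, 1]]  ->  [[191, 500], [-34, -89]]
... * rho(b^-1) = [[-1, -2], [1, 1]]  ->  [[309, 118], [-55, -21]]
... * rho(a^-1) = [[1, 0], [1, 1]]  ->  [[427, 118], [-76, -21]]
tr = 427 + -21 = 406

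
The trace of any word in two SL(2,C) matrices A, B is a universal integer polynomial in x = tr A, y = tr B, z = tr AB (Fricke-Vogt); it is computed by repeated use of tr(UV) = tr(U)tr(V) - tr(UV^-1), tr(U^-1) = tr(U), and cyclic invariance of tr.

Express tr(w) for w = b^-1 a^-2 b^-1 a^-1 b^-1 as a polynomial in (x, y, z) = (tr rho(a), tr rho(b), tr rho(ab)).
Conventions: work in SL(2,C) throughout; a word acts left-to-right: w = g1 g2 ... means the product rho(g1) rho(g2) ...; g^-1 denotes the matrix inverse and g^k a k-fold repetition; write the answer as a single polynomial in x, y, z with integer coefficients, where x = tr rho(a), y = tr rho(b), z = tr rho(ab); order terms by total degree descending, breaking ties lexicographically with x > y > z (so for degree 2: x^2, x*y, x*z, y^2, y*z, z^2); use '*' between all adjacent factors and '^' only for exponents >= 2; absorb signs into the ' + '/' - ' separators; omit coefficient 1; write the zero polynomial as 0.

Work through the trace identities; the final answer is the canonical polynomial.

tr(a^-1) = tr(a) = x
tr(a^-1 b) = tr(b) tr(a) - tr(b a)  (eliminate a^-1) = x*y - z
apply: tr(b^-1 a^-1) = tr(a^-1) tr(b) - tr(a^-1 b)  (eliminate b^-1) = z
tr(b^-1 a^-1 b^-1) = tr(b^-1 a^-1) tr(b) - tr(b^-1 a^-1 b)  (eliminate b^-1) = y*z - x
tr(b^-1 a^-1 b^-2) = tr(b^-1 a^-1 b^-1) tr(b) - tr(b^-1 a^-1)  (eliminate b^-1) = y^2*z - x*y - z
use: tr(b^-2) = tr(b^-1) tr(b) - tr(1)  (eliminate b^-1) = y^2 - 2
use: tr(a b a) = tr(a) tr(b a) - tr(b)  (reduce the a square) = x*z - y
use: tr(a b a b) = tr(a b) tr(a b) - tr(1)  (split on a) = z^2 - 2
apply: tr(b^-1 a b a) = tr(a b a) tr(b) - tr(a b a b)  (eliminate b^-1) = x*y*z - y^2 - z^2 + 2
tr(a b a^-1 b^-1) = tr(b^-1 a b) tr(a) - tr(b^-1 a b a)  (eliminate a^-1) = -x*y*z + x^2 + y^2 + z^2 - 2
tr(a^-1 b^-2 a b) = tr(a b a^-1 b^-1) tr(b) - tr(a b a^-1)  (eliminate b^-1) = -x*y^2*z + x^2*y + y^3 + y*z^2 - 3*y
tr(b^-1 a^-1 b^-2 a) = tr(a^-1 b^-2 a) tr(b) - tr(a^-1 b^-2 a b)  (eliminate b^-1) = x*y^2*z - x^2*y - y*z^2 + y
use: tr(b^-1 a^-1 b^-2 a^-1) = tr(b^-1 a^-1 b^-2) tr(a) - tr(b^-1 a^-1 b^-2 a)  (eliminate a^-1) = y*z^2 - x*z - y
apply: tr(b^-1 a^-2 b^-1 a^-1 b^-1) = tr(b^-1 a^-1 b^-2 a^-1) tr(a) - tr(b^-1 a^-1 b^-2)  (eliminate a^-1) = x*y*z^2 - x^2*z - y^2*z + z

x*y*z^2 - x^2*z - y^2*z + z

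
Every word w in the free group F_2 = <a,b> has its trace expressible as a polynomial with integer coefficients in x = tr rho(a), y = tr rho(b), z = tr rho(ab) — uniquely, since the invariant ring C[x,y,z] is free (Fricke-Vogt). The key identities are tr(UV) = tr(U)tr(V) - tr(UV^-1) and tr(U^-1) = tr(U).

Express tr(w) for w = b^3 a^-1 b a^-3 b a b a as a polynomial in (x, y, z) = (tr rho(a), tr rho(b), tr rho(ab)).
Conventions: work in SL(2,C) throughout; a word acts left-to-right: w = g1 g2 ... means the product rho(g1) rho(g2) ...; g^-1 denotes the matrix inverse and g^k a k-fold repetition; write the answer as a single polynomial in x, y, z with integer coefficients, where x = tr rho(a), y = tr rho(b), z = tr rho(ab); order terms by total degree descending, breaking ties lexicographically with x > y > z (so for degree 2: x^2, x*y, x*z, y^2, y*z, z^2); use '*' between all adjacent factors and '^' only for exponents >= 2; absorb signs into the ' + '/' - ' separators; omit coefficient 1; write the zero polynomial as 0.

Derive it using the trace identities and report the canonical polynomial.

apply: trace(a b a b) = trace(a b) trace(a b) - trace(1) = z^2 - 2
trace(a b a) = trace(a) trace(b a) - trace(b) = x*z - y
apply: trace(a b a b^2) = trace(b) trace(a b a b) - trace(a b a) = y*z^2 - x*z - y
trace(a b a b^3) = trace(b) trace(a b a b^2) - trace(a b a b) = y^2*z^2 - x*y*z - y^2 - z^2 + 2
use: trace(b a b a b^3) = trace(b) trace(a b a b^3) - trace(a b a b^2) = y^3*z^2 - x*y^2*z - y^3 - 2*y*z^2 + x*z + 3*y
trace(b^2 a b a b^3) = trace(b) trace(b a b a b^3) - trace(b a b a b^2) = y^4*z^2 - x*y^3*z - y^4 - 3*y^2*z^2 + 2*x*y*z + 4*y^2 + z^2 - 2
trace(a b a b a b) = trace(a b) trace(a b a b) - trace(a^-1 b^-1) = z^3 - 3*z
apply: trace(b a b) = trace(b) trace(a b) - trace(a) = y*z - x
apply: trace(a b a b a) = trace(a) trace(b a b a) - trace(b a b) = x*z^2 - y*z - x
apply: trace(b a b a b a b) = trace(b) trace(a b a b a b) - trace(a b a b a) = y*z^3 - x*z^2 - 2*y*z + x
use: trace(a b a b^3 a b) = trace(b) trace(b a b a b a b) - trace(b a b a b a) = y^2*z^3 - x*y*z^2 - 2*y^2*z - z^3 + x*y + 3*z
trace(b a b^2) = trace(b) trace(a b^2) - trace(a b) = y^2*z - x*y - z
use: trace(b a^2 b a b) = trace(a) trace(b a b^2 a) - trace(b a b^2) = x*y*z^2 - x^2*z - y^2*z + z
trace(a b a b^3 a) = trace(b) trace(b a^2 b a b) - trace(b a^2 b a) = x*y^2*z^2 - x^2*y*z - y^3*z - x*z^2 + 2*y*z + x
trace(b^2 a b a b^3 a) = trace(b) trace(a b a b^3 a b) - trace(a b a b^3 a) = y^3*z^3 - 2*x*y^2*z^2 + x^2*y*z - y^3*z - y*z^3 + x*y^2 + x*z^2 + y*z - x
apply: trace(b a b a b^3 a^-1 b) = trace(b^2 a b a b^3) trace(a) - trace(b^2 a b a b^3 a) = x*y^4*z^2 - x^2*y^3*z - y^3*z^3 - x*y^4 - x*y^2*z^2 + x^2*y*z + y^3*z + y*z^3 + 3*x*y^2 - y*z - x
trace(b a b a b a b^3) = trace(b) trace(a b a b a b^3) - trace(a b a b a b^2) = y^3*z^3 - x*y^2*z^2 - 2*y^3*z - 2*y*z^3 + x*y^2 + x*z^2 + 5*y*z - x
trace(a b a b a b a b) = trace(a b a b) trace(a b a b) - trace(1) = z^4 - 4*z^2 + 2
trace(a b a b a b a) = trace(a) trace(b a b a b a) - trace(b a b a b) = x*z^3 - y*z^2 - 2*x*z + y
use: trace(b a b a b a b a b) = trace(b) trace(a b a b a b a b) - trace(a b a b a b a) = y*z^4 - x*z^3 - 3*y*z^2 + 2*x*z + y
trace(b a b a b a b^3 a) = trace(b) trace(b a b a b a b a b) - trace(b a b a b a b a) = y^2*z^4 - x*y*z^3 - 3*y^2*z^2 - z^4 + 2*x*y*z + y^2 + 4*z^2 - 2
use: trace(b a b a b^3 a^-1 b a) = trace(b a b a b a b^3) trace(a) - trace(b a b a b a b^3 a) = x*y^3*z^3 - x^2*y^2*z^2 - y^2*z^4 - 2*x*y^3*z - x*y*z^3 + x^2*y^2 + x^2*z^2 + 3*y^2*z^2 + z^4 + 3*x*y*z - x^2 - y^2 - 4*z^2 + 2
apply: trace(b a b a b^3 a^-1 b a^-1) = trace(b a b a b^3 a^-1 b) trace(a) - trace(b a b a b^3 a^-1 b a) = x^2*y^4*z^2 - x^3*y^3*z - 2*x*y^3*z^3 - x^2*y^4 + y^2*z^4 + x^3*y*z + 3*x*y^3*z + 2*x*y*z^3 + 2*x^2*y^2 - x^2*z^2 - 3*y^2*z^2 - z^4 - 4*x*y*z + y^2 + 4*z^2 - 2
apply: trace(b a b a b^3 a^-1 b a^-2) = trace(b a b a b^3 a^-1 b a^-1) trace(a) - trace(b a b a b^3 a^-1 b) = x^3*y^4*z^2 - x^4*y^3*z - 2*x^2*y^3*z^3 - x^3*y^4 - x*y^4*z^2 + x*y^2*z^4 + x^4*y*z + 4*x^2*y^3*z + 2*x^2*y*z^3 + y^3*z^3 + 2*x^3*y^2 - x^3*z^2 + x*y^4 - 2*x*y^2*z^2 - x*z^4 - 5*x^2*y*z - y^3*z - y*z^3 - 2*x*y^2 + 4*x*z^2 + y*z - x
use: trace(b^3 a^-1 b a^-3 b a b a) = trace(b a b a b^3 a^-1 b a^-2) trace(a) - trace(b a b a b^3 a^-1 b a^-1) = x^4*y^4*z^2 - x^5*y^3*z - 2*x^3*y^3*z^3 - x^4*y^4 - 2*x^2*y^4*z^2 + x^2*y^2*z^4 + x^5*y*z + 5*x^3*y^3*z + 2*x^3*y*z^3 + 3*x*y^3*z^3 + 2*x^4*y^2 - x^4*z^2 + 2*x^2*y^4 - 2*x^2*y^2*z^2 - x^2*z^4 - y^2*z^4 - 6*x^3*y*z - 4*x*y^3*z - 3*x*y*z^3 - 4*x^2*y^2 + 5*x^2*z^2 + 3*y^2*z^2 + z^4 + 5*x*y*z - x^2 - y^2 - 4*z^2 + 2

x^4*y^4*z^2 - x^5*y^3*z - 2*x^3*y^3*z^3 - x^4*y^4 - 2*x^2*y^4*z^2 + x^2*y^2*z^4 + x^5*y*z + 5*x^3*y^3*z + 2*x^3*y*z^3 + 3*x*y^3*z^3 + 2*x^4*y^2 - x^4*z^2 + 2*x^2*y^4 - 2*x^2*y^2*z^2 - x^2*z^4 - y^2*z^4 - 6*x^3*y*z - 4*x*y^3*z - 3*x*y*z^3 - 4*x^2*y^2 + 5*x^2*z^2 + 3*y^2*z^2 + z^4 + 5*x*y*z - x^2 - y^2 - 4*z^2 + 2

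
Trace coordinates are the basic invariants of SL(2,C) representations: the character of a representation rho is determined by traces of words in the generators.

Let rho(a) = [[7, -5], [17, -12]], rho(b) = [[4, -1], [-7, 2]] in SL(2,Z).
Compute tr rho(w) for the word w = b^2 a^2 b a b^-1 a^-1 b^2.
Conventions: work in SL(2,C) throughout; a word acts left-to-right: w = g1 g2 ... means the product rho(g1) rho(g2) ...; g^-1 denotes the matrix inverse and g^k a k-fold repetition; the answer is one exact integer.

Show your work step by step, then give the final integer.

-28402898

rho(b) = [[4, -1], [-7, 2]]
... * rho(b) = [[4, -1], [-7, 2]]  ->  [[23, -6], [-42, 11]]
... * rho(a) = [[7, -5], [17, -12]]  ->  [[59, -43], [-107, 78]]
... * rho(a) = [[7, -5], [17, -12]]  ->  [[-318, 221], [577, -401]]
... * rho(b) = [[4, -1], [-7, 2]]  ->  [[-2819, 760], [5115, -1379]]
... * rho(a) = [[7, -5], [17, -12]]  ->  [[-6813, 4975], [12362, -9027]]
... * rho(b^-1) = [[2, 1], [7, 4]]  ->  [[21199, 13087], [-38465, -23746]]
... * rho(a^-1) = [[-12, 5], [-17, 7]]  ->  [[-476867, 197604], [865262, -358547]]
... * rho(b) = [[4, -1], [-7, 2]]  ->  [[-3290696, 872075], [5970877, -1582356]]
... * rho(b) = [[4, -1], [-7, 2]]  ->  [[-19267309, 5034846], [34960000, -9135589]]
tr = -19267309 + -9135589 = -28402898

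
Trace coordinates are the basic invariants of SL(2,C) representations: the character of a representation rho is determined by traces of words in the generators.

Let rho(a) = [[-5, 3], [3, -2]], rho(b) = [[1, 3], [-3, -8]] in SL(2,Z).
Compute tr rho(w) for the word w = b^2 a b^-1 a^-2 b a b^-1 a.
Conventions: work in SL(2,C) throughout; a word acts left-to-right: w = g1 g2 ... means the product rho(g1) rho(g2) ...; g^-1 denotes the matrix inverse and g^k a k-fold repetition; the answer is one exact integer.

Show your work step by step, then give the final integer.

-5286697

rho(b) = [[1, 3], [-3, -8]]
... * rho(b) = [[1, 3], [-3, -8]]  ->  [[-8, -21], [21, 55]]
... * rho(a) = [[-5, 3], [3, -2]]  ->  [[-23, 18], [60, -47]]
... * rho(b^-1) = [[-8, -3], [3, 1]]  ->  [[238, 87], [-621, -227]]
... * rho(a^-1) = [[-2, -3], [-3, -5]]  ->  [[-737, -1149], [1923, 2998]]
... * rho(a^-1) = [[-2, -3], [-3, -5]]  ->  [[4921, 7956], [-12840, -20759]]
... * rho(b) = [[1, 3], [-3, -8]]  ->  [[-18947, -48885], [49437, 127552]]
... * rho(a) = [[-5, 3], [3, -2]]  ->  [[-51920, 40929], [135471, -106793]]
... * rho(b^-1) = [[-8, -3], [3, 1]]  ->  [[538147, 196689], [-1404147, -513206]]
... * rho(a) = [[-5, 3], [3, -2]]  ->  [[-2100668, 1221063], [5481117, -3186029]]
tr = -2100668 + -3186029 = -5286697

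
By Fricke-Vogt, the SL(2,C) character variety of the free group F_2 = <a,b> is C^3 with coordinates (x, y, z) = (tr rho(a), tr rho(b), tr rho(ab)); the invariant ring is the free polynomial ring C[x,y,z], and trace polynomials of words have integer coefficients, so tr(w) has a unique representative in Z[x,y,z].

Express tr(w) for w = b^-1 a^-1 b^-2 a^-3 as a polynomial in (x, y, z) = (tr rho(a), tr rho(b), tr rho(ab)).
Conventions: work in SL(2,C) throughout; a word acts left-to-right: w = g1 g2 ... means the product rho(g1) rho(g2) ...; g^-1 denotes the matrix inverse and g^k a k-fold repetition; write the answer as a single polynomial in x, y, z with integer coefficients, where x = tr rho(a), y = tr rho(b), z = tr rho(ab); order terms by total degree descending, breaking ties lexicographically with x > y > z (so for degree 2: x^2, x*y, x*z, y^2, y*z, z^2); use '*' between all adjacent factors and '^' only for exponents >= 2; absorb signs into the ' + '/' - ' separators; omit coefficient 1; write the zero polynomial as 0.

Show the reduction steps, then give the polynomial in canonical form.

x^2*y*z^2 - x^3*z - x*y^2*z - y*z^2 + 2*x*z + y

tr(b^-1) = tr(b) = y
tr(b^-1 a) = tr(a) tr(b) - tr(a b)  (eliminate b^-1) = x*y - z
tr(b^-1 a^-1) = tr(b^-1) tr(a) - tr(b^-1 a)  (eliminate a^-1) = z
tr(a^-1 b^-2) = tr(b^-1 a^-1) tr(b) - tr(b^-1 a^-1 b)  (eliminate b^-1) = y*z - x
tr(b^-2) = tr(b^-1) tr(b) - tr(1)  (eliminate b^-1) = y^2 - 2
tr(a^-1 b^-2 a^-1) = tr(a^-1 b^-2) tr(a) - tr(a^-1 b^-2 a)  (eliminate a^-1) = x*y*z - x^2 - y^2 + 2
tr(b^-2 a^-3) = tr(a^-1 b^-2 a^-1) tr(a) - tr(a^-1 b^-2)  (eliminate a^-1) = x^2*y*z - x^3 - x*y^2 - y*z + 3*x
tr(a^-2) = tr(a^-1) tr(a) - tr(1)  (eliminate a^-1) = x^2 - 2
tr(a^-3) = tr(a^-2) tr(a) - tr(a^-1)  (eliminate a^-1) = x^3 - 3*x
tr(a^-2 b) = tr(b a^-1) tr(a) - tr(b)  (eliminate a^-1) = x^2*y - x*z - y
tr(a^-3 b) = tr(a^-2 b) tr(a) - tr(a^-2 b a)  (eliminate a^-1) = x^3*y - x^2*z - 2*x*y + z
tr(b^-1 a^-3) = tr(a^-3) tr(b) - tr(a^-3 b)  (eliminate b^-1) = x^2*z - x*y - z
tr(b^-2 a^-3 b^-1) = tr(b^-2 a^-3) tr(b) - tr(b^-2 a^-3 b)  (eliminate b^-1) = x^2*y^2*z - x^3*y - x*y^3 - x^2*z - y^2*z + 4*x*y + z
tr(b^-2 a) = tr(a b^-1) tr(b) - tr(a)  (eliminate b^-1) = x*y^2 - y*z - x
tr(b^-1 a b^-2) = tr(b^-2 a) tr(b) - tr(b^-2 a b)  (eliminate b^-1) = x*y^3 - y^2*z - 2*x*y + z
tr(a b^-2 a) = tr(b^-1 a^2) tr(b) - tr(b^-1 a^2 b)  (eliminate b^-1) = x^2*y^2 - x*y*z - x^2 - y^2 + 2
tr(a b a) = tr(a) tr(b a) - tr(b)  (reduce the a square) = x*z - y
tr(a b a b) = tr(a b) tr(a b) - tr(1)  (split on a) = z^2 - 2
tr(a b a b^-1) = tr(a b a) tr(b) - tr(a b a b)  (eliminate b^-1) = x*y*z - y^2 - z^2 + 2
tr(a b^-2 a b) = tr(a b a b^-1) tr(b) - tr(a b a)  (eliminate b^-1) = x*y^2*z - y^3 - y*z^2 - x*z + 3*y
tr(b^-1 a b^-2 a) = tr(a b^-2 a) tr(b) - tr(a b^-2 a b)  (eliminate b^-1) = x^2*y^3 - 2*x*y^2*z - x^2*y + y*z^2 + x*z - y
tr(a^-1 b^-1 a b^-2) = tr(b^-1 a b^-2) tr(a) - tr(b^-1 a b^-2 a)  (eliminate a^-1) = x*y^2*z - x^2*y - y*z^2 + y
tr(b^-1 a b^-2 a^-2) = tr(a^-1 b^-1 a b^-2) tr(a) - tr(a^-1 b^-1 a b^-2 a)  (eliminate a^-1) = x^2*y^2*z - x^3*y - x*y^3 - x*y*z^2 + y^2*z + 3*x*y - z
tr(b^-2 a^-3 b^-1 a) = tr(b^-1 a b^-2 a^-2) tr(a) - tr(b^-1 a b^-2 a^-1)  (eliminate a^-1) = x^3*y^2*z - x^4*y - x^2*y^3 - x^2*y*z^2 + 4*x^2*y + y*z^2 - x*z - y
tr(b^-1 a^-1 b^-2 a^-3) = tr(b^-2 a^-3 b^-1) tr(a) - tr(b^-2 a^-3 b^-1 a)  (eliminate a^-1) = x^2*y*z^2 - x^3*z - x*y^2*z - y*z^2 + 2*x*z + y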